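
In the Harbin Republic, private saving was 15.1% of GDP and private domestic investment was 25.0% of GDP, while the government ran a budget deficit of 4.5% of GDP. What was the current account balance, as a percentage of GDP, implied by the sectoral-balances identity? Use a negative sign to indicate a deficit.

-14.4

By the sectoral-balances identity, CA = (S_private - I) + (T - G).
Private balance = 15.1 - 25.0 = -9.9
Government balance (T - G) = -4.5
CA = -9.9 + (-4.5) = -14.4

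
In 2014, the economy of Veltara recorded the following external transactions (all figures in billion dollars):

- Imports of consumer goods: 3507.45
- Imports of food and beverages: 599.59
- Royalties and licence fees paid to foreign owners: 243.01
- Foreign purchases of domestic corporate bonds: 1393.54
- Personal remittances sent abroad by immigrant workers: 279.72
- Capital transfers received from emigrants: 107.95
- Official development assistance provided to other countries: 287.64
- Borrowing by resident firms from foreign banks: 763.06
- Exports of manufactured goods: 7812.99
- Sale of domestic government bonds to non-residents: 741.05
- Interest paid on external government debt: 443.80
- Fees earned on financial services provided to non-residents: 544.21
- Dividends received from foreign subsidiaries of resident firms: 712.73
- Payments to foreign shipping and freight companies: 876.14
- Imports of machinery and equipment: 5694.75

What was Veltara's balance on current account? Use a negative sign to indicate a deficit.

-2862.17

Goods: -3507.45 - 599.59 + 7812.99 - 5694.75 = -1988.80
Services: -876.14 + 544.21 - 243.01 = -574.94
Primary income: -443.80 + 712.73 = 268.93
Secondary income: -287.64 - 279.72 = -567.36
Current account = (-1988.80) + (-574.94) + 268.93 + (-567.36) = -2862.17
(Excluded from the current account — financial account: foreign purchases of domestic corporate bonds 1393.54, borrowing by resident firms from foreign banks 763.06, sale of domestic government bonds to non-residents 741.05; capital account: capital transfers received from emigrants 107.95.)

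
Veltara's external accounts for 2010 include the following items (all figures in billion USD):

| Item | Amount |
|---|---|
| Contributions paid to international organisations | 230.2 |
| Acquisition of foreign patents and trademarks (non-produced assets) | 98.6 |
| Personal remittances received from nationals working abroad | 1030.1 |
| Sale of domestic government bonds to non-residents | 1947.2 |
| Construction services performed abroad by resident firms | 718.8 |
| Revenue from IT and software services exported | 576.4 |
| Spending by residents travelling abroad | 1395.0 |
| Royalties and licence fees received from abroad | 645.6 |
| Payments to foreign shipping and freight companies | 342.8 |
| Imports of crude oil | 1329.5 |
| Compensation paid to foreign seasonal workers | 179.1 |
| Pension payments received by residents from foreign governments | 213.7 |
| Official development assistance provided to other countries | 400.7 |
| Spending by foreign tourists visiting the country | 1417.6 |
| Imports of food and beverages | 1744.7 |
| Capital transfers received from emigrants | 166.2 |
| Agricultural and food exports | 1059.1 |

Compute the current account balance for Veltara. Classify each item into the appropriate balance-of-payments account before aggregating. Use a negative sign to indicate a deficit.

Goods: -1329.5 + 1059.1 - 1744.7 = -2015.1
Services: 1417.6 - 342.8 + 718.8 + 576.4 + 645.6 - 1395.0 = 1620.6
Primary income: -179.1
Secondary income: 1030.1 - 400.7 - 230.2 + 213.7 = 612.9
Current account = (-2015.1) + 1620.6 + (-179.1) + 612.9 = 39.3
(Excluded from the current account — capital account: acquisition of foreign patents and trademarks (non-produced assets) 98.6, capital transfers received from emigrants 166.2; financial account: sale of domestic government bonds to non-residents 1947.2.)

39.3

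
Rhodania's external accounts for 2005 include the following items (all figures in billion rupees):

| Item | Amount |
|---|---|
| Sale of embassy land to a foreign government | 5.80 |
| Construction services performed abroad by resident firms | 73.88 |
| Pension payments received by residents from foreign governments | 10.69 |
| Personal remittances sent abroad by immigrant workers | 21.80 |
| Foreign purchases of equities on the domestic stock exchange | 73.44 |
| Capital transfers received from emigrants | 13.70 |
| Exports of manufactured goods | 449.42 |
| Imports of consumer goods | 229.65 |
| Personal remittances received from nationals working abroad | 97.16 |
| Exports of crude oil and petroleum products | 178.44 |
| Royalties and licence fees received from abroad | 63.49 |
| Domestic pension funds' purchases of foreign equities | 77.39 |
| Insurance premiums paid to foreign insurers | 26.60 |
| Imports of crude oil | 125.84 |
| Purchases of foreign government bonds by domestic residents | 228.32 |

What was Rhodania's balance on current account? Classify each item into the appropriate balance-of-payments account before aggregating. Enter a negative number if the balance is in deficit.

469.19

Goods: -229.65 - 125.84 + 178.44 + 449.42 = 272.37
Services: -26.60 + 73.88 + 63.49 = 110.77
Secondary income: -21.80 + 97.16 + 10.69 = 86.05
Current account = 272.37 + 110.77 + 86.05 = 469.19
(Excluded from the current account — capital account: sale of embassy land to a foreign government 5.80, capital transfers received from emigrants 13.70; financial account: foreign purchases of equities on the domestic stock exchange 73.44, domestic pension funds' purchases of foreign equities 77.39, purchases of foreign government bonds by domestic residents 228.32.)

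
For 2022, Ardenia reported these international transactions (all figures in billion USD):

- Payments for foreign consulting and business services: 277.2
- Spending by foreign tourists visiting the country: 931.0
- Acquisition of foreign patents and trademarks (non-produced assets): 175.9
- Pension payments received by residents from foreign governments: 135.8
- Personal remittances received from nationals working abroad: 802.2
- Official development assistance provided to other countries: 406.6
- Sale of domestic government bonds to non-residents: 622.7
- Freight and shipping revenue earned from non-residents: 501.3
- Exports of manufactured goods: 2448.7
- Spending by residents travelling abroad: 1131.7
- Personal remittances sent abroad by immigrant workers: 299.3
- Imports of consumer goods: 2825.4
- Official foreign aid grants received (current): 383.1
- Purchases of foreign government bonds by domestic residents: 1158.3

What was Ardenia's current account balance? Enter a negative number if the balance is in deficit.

261.9

Goods: -2825.4 + 2448.7 = -376.7
Services: 501.3 + 931.0 - 277.2 - 1131.7 = 23.4
Secondary income: 802.2 - 406.6 - 299.3 + 135.8 + 383.1 = 615.2
Current account = (-376.7) + 23.4 + 615.2 = 261.9
(Excluded from the current account — capital account: acquisition of foreign patents and trademarks (non-produced assets) 175.9; financial account: sale of domestic government bonds to non-residents 622.7, purchases of foreign government bonds by domestic residents 1158.3.)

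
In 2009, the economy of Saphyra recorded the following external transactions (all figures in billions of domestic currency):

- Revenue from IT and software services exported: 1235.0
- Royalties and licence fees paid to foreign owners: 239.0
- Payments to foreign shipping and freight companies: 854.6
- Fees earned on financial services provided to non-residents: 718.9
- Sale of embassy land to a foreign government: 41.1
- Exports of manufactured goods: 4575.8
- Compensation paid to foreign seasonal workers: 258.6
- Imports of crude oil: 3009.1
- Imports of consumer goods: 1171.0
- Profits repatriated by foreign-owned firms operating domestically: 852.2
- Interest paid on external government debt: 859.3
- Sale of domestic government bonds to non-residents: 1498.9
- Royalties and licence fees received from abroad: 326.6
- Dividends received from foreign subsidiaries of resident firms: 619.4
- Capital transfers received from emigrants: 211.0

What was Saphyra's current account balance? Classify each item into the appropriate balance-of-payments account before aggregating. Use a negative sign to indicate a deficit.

Goods: -1171.0 - 3009.1 + 4575.8 = 395.7
Services: 1235.0 + 718.9 - 854.6 + 326.6 - 239.0 = 1186.9
Primary income: -258.6 - 852.2 + 619.4 - 859.3 = -1350.7
Current account = 395.7 + 1186.9 + (-1350.7) = 231.9
(Excluded from the current account — capital account: sale of embassy land to a foreign government 41.1, capital transfers received from emigrants 211.0; financial account: sale of domestic government bonds to non-residents 1498.9.)

231.9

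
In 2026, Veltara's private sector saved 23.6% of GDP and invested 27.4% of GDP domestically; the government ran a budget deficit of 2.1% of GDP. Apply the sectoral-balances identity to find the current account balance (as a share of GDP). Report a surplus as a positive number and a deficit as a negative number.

-5.9

By the sectoral-balances identity, CA = (S_private - I) + (T - G).
Private balance = 23.6 - 27.4 = -3.8
Government balance (T - G) = -2.1
CA = -3.8 + (-2.1) = -5.9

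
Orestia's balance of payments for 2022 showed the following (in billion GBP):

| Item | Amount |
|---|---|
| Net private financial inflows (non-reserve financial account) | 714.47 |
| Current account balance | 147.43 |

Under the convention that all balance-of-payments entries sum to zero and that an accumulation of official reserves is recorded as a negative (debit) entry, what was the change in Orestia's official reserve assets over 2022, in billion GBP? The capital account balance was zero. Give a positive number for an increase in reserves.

Official reserve transactions balance = -(147.43 + 714.47) = -861.90
An accumulation of reserves is recorded as a debit (negative entry), so the change in the stock of reserves is the negative of that balance.
Change in official reserves = -(-861.90) = 861.90

861.90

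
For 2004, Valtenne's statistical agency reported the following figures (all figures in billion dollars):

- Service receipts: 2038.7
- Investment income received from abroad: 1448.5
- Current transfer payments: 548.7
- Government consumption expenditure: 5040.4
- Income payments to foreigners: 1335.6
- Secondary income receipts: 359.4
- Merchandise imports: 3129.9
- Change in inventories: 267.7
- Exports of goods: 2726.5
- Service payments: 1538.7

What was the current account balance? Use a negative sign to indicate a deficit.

20.2

Goods balance = 2726.5 - 3129.9 = -403.4
Services balance = 2038.7 - 1538.7 = 500.0
Trade balance (goods + services) = -403.4 + 500.0 = 96.6
Net primary income = 1448.5 - 1335.6 = 112.9
Net secondary income = 359.4 - 548.7 = -189.3
Current account = 96.6 + 112.9 + (-189.3) = 20.2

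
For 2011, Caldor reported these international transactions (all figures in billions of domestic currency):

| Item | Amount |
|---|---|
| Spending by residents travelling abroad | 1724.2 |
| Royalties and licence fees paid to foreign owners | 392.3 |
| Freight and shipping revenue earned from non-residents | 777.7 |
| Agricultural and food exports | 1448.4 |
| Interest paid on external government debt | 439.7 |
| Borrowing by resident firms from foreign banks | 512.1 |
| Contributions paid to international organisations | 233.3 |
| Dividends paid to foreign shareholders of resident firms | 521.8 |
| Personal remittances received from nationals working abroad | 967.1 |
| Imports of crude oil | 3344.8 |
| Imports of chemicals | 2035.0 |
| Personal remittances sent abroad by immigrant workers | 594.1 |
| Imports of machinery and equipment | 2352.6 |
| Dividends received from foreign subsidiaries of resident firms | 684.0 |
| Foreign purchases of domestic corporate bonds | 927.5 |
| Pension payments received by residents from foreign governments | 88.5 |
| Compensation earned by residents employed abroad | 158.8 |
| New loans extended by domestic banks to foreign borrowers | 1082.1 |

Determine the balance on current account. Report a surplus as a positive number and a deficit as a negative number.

Goods: -2352.6 - 2035.0 - 3344.8 + 1448.4 = -6284.0
Services: 777.7 - 1724.2 - 392.3 = -1338.8
Primary income: -439.7 - 521.8 + 684.0 + 158.8 = -118.7
Secondary income: 88.5 - 594.1 + 967.1 - 233.3 = 228.2
Current account = (-6284.0) + (-1338.8) + (-118.7) + 228.2 = -7513.3
(Excluded from the current account — financial account: borrowing by resident firms from foreign banks 512.1, foreign purchases of domestic corporate bonds 927.5, new loans extended by domestic banks to foreign borrowers 1082.1.)

-7513.3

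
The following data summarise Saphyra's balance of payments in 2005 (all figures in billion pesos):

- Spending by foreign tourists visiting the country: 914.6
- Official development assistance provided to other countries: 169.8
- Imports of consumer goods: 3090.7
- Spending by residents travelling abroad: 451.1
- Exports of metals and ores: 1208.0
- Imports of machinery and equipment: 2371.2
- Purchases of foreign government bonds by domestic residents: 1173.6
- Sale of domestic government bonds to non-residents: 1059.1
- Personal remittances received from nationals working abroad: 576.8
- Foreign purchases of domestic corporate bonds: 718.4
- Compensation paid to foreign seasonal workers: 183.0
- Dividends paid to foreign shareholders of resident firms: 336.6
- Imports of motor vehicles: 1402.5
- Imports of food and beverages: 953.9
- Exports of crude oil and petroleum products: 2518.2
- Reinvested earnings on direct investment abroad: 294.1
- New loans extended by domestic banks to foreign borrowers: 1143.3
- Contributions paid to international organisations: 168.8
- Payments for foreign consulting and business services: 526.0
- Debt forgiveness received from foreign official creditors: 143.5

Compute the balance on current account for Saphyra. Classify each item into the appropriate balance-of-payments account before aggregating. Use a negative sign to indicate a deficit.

-4141.9

Goods: -953.9 - 3090.7 - 2371.2 + 1208.0 + 2518.2 - 1402.5 = -4092.1
Services: 914.6 - 451.1 - 526.0 = -62.5
Primary income: -336.6 + 294.1 - 183.0 = -225.5
Secondary income: -168.8 - 169.8 + 576.8 = 238.2
Current account = (-4092.1) + (-62.5) + (-225.5) + 238.2 = -4141.9
(Excluded from the current account — financial account: purchases of foreign government bonds by domestic residents 1173.6, sale of domestic government bonds to non-residents 1059.1, foreign purchases of domestic corporate bonds 718.4, new loans extended by domestic banks to foreign borrowers 1143.3; capital account: debt forgiveness received from foreign official creditors 143.5.)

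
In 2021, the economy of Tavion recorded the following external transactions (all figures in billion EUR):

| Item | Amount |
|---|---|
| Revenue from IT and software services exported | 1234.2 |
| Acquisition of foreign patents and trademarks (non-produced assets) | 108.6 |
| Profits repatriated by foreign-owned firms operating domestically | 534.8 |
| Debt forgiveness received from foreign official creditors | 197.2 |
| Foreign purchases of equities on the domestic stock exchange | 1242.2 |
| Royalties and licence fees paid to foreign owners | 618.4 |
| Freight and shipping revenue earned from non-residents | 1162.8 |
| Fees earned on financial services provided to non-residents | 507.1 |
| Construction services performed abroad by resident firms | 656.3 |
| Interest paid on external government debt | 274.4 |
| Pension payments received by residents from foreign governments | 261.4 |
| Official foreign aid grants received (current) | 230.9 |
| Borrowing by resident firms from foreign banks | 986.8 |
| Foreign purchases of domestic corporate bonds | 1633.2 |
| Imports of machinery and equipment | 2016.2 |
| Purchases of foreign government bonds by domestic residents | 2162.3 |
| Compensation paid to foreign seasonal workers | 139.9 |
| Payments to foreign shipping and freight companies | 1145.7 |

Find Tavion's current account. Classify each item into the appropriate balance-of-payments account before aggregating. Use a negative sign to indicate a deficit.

Goods: -2016.2
Services: -1145.7 + 507.1 + 656.3 + 1234.2 - 618.4 + 1162.8 = 1796.3
Primary income: -534.8 - 139.9 - 274.4 = -949.1
Secondary income: 230.9 + 261.4 = 492.3
Current account = (-2016.2) + 1796.3 + (-949.1) + 492.3 = -676.7
(Excluded from the current account — capital account: acquisition of foreign patents and trademarks (non-produced assets) 108.6, debt forgiveness received from foreign official creditors 197.2; financial account: foreign purchases of equities on the domestic stock exchange 1242.2, borrowing by resident firms from foreign banks 986.8, foreign purchases of domestic corporate bonds 1633.2, purchases of foreign government bonds by domestic residents 2162.3.)

-676.7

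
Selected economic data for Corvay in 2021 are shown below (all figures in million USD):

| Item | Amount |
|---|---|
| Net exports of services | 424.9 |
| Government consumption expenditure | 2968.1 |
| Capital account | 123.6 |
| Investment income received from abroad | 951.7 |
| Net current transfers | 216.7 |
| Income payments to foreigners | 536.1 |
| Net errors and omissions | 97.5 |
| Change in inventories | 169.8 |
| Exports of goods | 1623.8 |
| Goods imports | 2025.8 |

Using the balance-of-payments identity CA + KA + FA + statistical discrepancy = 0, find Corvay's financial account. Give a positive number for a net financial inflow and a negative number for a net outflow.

-876.3

Goods balance = 1623.8 - 2025.8 = -402.0
Services balance = 424.9
Trade balance (goods + services) = -402.0 + 424.9 = 22.9
Net primary income = 951.7 - 536.1 = 415.6
Net secondary income = 216.7
Current account = 22.9 + 415.6 + 216.7 = 655.2
Financial account = -(655.2 + 123.6 + 97.5) = -876.3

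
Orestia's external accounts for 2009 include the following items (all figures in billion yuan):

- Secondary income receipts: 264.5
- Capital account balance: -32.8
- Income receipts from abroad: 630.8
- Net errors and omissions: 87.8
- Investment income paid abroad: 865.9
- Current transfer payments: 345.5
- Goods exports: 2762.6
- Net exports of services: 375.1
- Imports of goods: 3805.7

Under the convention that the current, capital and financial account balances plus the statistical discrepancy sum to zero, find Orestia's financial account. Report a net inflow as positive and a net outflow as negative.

Goods balance = 2762.6 - 3805.7 = -1043.1
Services balance = 375.1
Trade balance (goods + services) = -1043.1 + 375.1 = -668.0
Net primary income = 630.8 - 865.9 = -235.1
Net secondary income = 264.5 - 345.5 = -81.0
Current account = -668.0 + (-235.1) + (-81.0) = -984.1
Financial account = -(-984.1 + (-32.8) + 87.8) = 929.1

929.1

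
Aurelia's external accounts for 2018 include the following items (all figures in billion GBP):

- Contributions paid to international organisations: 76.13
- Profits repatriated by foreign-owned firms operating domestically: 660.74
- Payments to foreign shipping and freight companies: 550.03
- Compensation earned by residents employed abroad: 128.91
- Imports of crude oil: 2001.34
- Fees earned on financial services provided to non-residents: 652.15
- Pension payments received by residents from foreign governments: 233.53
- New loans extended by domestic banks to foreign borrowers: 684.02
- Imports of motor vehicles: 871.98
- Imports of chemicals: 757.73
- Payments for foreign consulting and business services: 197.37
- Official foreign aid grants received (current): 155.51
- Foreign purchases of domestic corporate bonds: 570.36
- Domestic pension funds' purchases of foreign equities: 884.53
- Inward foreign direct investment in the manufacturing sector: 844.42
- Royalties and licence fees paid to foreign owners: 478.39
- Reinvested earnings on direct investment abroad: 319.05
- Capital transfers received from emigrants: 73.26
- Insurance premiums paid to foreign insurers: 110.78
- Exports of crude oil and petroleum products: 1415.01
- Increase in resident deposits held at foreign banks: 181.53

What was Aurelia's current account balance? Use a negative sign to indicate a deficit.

-2800.33

Goods: -757.73 - 871.98 + 1415.01 - 2001.34 = -2216.04
Services: 652.15 - 197.37 - 110.78 - 478.39 - 550.03 = -684.42
Primary income: 128.91 + 319.05 - 660.74 = -212.78
Secondary income: 233.53 - 76.13 + 155.51 = 312.91
Current account = (-2216.04) + (-684.42) + (-212.78) + 312.91 = -2800.33
(Excluded from the current account — financial account: new loans extended by domestic banks to foreign borrowers 684.02, foreign purchases of domestic corporate bonds 570.36, domestic pension funds' purchases of foreign equities 884.53, inward foreign direct investment in the manufacturing sector 844.42, increase in resident deposits held at foreign banks 181.53; capital account: capital transfers received from emigrants 73.26.)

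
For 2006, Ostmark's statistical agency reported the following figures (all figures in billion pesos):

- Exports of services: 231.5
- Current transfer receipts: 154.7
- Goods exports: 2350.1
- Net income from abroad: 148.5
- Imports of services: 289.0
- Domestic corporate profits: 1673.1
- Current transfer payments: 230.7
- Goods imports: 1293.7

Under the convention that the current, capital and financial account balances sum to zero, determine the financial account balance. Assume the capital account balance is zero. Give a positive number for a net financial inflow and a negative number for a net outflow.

-1071.4

Goods balance = 2350.1 - 1293.7 = 1056.4
Services balance = 231.5 - 289.0 = -57.5
Trade balance (goods + services) = 1056.4 + (-57.5) = 998.9
Net primary income = 148.5
Net secondary income = 154.7 - 230.7 = -76.0
Current account = 998.9 + 148.5 + (-76.0) = 1071.4
Financial account = -(1071.4) = -1071.4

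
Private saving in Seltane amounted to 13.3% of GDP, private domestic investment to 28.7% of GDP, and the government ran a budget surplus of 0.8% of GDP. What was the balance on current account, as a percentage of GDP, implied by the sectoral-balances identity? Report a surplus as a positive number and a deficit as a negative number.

-14.6

By the sectoral-balances identity, CA = (S_private - I) + (T - G).
Private balance = 13.3 - 28.7 = -15.4
Government balance (T - G) = 0.8
CA = -15.4 + 0.8 = -14.6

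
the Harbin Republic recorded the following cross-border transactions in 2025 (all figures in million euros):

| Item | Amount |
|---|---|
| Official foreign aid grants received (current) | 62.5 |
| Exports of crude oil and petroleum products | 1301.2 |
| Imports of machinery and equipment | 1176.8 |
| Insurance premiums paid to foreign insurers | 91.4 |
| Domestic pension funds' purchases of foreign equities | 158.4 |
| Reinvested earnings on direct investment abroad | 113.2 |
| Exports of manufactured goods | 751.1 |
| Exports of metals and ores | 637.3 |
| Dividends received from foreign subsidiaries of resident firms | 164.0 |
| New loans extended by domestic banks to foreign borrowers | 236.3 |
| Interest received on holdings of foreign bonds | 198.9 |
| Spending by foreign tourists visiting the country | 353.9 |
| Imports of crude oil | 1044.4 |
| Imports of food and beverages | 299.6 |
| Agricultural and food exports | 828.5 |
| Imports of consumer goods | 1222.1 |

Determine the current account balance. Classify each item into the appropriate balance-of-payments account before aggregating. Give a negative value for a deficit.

Goods: -1222.1 + 1301.2 + 751.1 + 828.5 - 1176.8 - 1044.4 + 637.3 - 299.6 = -224.8
Services: -91.4 + 353.9 = 262.5
Primary income: 164.0 + 198.9 + 113.2 = 476.1
Secondary income: 62.5
Current account = (-224.8) + 262.5 + 476.1 + 62.5 = 576.3
(Excluded from the current account — financial account: domestic pension funds' purchases of foreign equities 158.4, new loans extended by domestic banks to foreign borrowers 236.3.)

576.3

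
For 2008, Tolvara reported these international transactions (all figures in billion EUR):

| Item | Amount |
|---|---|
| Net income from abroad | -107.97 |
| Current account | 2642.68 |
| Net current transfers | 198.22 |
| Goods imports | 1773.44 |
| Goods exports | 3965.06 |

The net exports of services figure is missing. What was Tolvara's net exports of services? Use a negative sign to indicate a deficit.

360.81

Current account = goods balance + services balance + net primary income + net secondary income
Sum of the known components = 2281.87
Net exports of services = CA - (known components) = 2642.68 - 2281.87 = 360.81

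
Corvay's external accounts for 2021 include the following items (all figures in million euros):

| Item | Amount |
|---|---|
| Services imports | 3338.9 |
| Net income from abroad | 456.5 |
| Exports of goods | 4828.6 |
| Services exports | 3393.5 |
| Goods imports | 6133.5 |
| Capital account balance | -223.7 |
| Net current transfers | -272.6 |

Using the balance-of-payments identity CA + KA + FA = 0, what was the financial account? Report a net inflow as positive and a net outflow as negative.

1290.1

Goods balance = 4828.6 - 6133.5 = -1304.9
Services balance = 3393.5 - 3338.9 = 54.6
Trade balance (goods + services) = -1304.9 + 54.6 = -1250.3
Net primary income = 456.5
Net secondary income = -272.6
Current account = -1250.3 + 456.5 + (-272.6) = -1066.4
Financial account = -(-1066.4 + (-223.7)) = 1290.1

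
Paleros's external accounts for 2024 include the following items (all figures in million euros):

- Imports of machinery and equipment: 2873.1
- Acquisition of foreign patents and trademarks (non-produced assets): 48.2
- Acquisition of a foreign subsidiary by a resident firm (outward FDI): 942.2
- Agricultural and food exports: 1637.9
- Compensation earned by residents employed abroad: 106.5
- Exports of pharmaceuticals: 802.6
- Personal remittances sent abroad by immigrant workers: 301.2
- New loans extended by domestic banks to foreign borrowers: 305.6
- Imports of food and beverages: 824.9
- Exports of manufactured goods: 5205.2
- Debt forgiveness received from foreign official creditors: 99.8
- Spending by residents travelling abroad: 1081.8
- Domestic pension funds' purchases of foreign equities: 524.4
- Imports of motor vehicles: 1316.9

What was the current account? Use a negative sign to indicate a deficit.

1354.3

Goods: 1637.9 - 1316.9 + 802.6 - 824.9 - 2873.1 + 5205.2 = 2630.8
Services: -1081.8
Primary income: 106.5
Secondary income: -301.2
Current account = 2630.8 + (-1081.8) + 106.5 + (-301.2) = 1354.3
(Excluded from the current account — capital account: acquisition of foreign patents and trademarks (non-produced assets) 48.2, debt forgiveness received from foreign official creditors 99.8; financial account: acquisition of a foreign subsidiary by a resident firm (outward FDI) 942.2, new loans extended by domestic banks to foreign borrowers 305.6, domestic pension funds' purchases of foreign equities 524.4.)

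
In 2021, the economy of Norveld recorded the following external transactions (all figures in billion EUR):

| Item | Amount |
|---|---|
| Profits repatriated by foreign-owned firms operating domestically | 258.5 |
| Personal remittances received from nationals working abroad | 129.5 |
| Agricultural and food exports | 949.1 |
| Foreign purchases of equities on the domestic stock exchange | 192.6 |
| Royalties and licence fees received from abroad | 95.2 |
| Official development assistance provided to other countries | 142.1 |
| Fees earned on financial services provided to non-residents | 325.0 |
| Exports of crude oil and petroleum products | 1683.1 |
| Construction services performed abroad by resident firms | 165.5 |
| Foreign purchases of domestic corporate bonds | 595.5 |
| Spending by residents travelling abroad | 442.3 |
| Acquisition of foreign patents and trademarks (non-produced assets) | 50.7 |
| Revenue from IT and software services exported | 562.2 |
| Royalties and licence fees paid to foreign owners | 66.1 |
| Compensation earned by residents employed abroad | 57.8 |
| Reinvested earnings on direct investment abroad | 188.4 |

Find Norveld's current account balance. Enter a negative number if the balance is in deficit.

Goods: 1683.1 + 949.1 = 2632.2
Services: -66.1 - 442.3 + 165.5 + 325.0 + 562.2 + 95.2 = 639.5
Primary income: -258.5 + 57.8 + 188.4 = -12.3
Secondary income: -142.1 + 129.5 = -12.6
Current account = 2632.2 + 639.5 + (-12.3) + (-12.6) = 3246.8
(Excluded from the current account — financial account: foreign purchases of equities on the domestic stock exchange 192.6, foreign purchases of domestic corporate bonds 595.5; capital account: acquisition of foreign patents and trademarks (non-produced assets) 50.7.)

3246.8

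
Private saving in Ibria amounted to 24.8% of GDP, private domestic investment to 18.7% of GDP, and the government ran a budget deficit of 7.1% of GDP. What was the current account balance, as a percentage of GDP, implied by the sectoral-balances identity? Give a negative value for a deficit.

By the sectoral-balances identity, CA = (S_private - I) + (T - G).
Private balance = 24.8 - 18.7 = 6.1
Government balance (T - G) = -7.1
CA = 6.1 + (-7.1) = -1.0

-1.0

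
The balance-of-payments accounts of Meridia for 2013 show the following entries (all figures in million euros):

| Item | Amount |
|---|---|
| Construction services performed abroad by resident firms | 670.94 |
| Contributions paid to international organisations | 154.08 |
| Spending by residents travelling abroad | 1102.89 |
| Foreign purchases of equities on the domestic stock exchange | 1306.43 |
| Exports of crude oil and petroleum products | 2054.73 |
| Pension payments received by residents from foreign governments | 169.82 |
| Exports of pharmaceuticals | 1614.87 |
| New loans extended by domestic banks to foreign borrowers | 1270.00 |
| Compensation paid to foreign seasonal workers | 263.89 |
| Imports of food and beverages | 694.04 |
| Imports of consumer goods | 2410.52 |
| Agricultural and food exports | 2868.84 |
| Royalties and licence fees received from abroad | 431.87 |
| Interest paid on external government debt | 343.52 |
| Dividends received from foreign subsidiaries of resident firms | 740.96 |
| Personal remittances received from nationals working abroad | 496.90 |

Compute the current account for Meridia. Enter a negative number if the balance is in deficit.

Goods: 2054.73 - 694.04 + 1614.87 - 2410.52 + 2868.84 = 3433.88
Services: 431.87 - 1102.89 + 670.94 = -0.08
Primary income: -263.89 + 740.96 - 343.52 = 133.55
Secondary income: 169.82 + 496.90 - 154.08 = 512.64
Current account = 3433.88 + (-0.08) + 133.55 + 512.64 = 4079.99
(Excluded from the current account — financial account: foreign purchases of equities on the domestic stock exchange 1306.43, new loans extended by domestic banks to foreign borrowers 1270.00.)

4079.99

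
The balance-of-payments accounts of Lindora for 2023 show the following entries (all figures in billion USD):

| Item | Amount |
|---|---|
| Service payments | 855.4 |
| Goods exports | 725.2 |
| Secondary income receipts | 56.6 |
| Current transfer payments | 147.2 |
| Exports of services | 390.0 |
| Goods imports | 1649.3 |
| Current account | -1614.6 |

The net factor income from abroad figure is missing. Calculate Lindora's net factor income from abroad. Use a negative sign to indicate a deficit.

Current account = goods balance + services balance + net primary income + net secondary income
Sum of the known components = -1480.1
Net factor income from abroad = CA - (known components) = -1614.6 - (-1480.1) = -134.5

-134.5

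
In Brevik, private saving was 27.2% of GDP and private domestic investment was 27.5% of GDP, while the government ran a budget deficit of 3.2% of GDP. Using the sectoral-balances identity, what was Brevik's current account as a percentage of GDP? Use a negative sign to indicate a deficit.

By the sectoral-balances identity, CA = (S_private - I) + (T - G).
Private balance = 27.2 - 27.5 = -0.3
Government balance (T - G) = -3.2
CA = -0.3 + (-3.2) = -3.5

-3.5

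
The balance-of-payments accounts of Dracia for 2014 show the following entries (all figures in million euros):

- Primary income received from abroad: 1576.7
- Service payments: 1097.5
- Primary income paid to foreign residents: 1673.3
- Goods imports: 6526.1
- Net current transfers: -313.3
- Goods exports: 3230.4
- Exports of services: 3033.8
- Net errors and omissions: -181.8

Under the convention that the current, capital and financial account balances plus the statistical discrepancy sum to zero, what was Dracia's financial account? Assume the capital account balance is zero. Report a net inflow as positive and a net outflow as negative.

1951.1

Goods balance = 3230.4 - 6526.1 = -3295.7
Services balance = 3033.8 - 1097.5 = 1936.3
Trade balance (goods + services) = -3295.7 + 1936.3 = -1359.4
Net primary income = 1576.7 - 1673.3 = -96.6
Net secondary income = -313.3
Current account = -1359.4 + (-96.6) + (-313.3) = -1769.3
Financial account = -(-1769.3 + (-181.8)) = 1951.1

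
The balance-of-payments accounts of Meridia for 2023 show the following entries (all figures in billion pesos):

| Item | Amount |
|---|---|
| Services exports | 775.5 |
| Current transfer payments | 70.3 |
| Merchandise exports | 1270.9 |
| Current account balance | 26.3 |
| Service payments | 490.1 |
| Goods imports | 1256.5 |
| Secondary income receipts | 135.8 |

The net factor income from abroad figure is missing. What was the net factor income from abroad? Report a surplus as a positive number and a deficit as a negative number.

-339.0

Current account = goods balance + services balance + net primary income + net secondary income
Sum of the known components = 365.3
Net factor income from abroad = CA - (known components) = 26.3 - 365.3 = -339.0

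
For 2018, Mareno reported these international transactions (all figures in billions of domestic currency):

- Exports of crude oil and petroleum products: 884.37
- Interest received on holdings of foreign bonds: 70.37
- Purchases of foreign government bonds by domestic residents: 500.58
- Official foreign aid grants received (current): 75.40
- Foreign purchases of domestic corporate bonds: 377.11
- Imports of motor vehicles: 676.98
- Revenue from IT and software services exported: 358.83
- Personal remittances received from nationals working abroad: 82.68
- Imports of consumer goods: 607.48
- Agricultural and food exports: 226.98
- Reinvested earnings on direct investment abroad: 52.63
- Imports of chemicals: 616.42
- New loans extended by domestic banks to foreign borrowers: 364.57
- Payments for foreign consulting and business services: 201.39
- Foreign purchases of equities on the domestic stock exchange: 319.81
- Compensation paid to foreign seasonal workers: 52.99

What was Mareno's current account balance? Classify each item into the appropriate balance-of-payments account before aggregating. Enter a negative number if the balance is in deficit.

-404.00

Goods: 884.37 - 607.48 - 616.42 - 676.98 + 226.98 = -789.53
Services: 358.83 - 201.39 = 157.44
Primary income: -52.99 + 52.63 + 70.37 = 70.01
Secondary income: 82.68 + 75.40 = 158.08
Current account = (-789.53) + 157.44 + 70.01 + 158.08 = -404.00
(Excluded from the current account — financial account: purchases of foreign government bonds by domestic residents 500.58, foreign purchases of domestic corporate bonds 377.11, new loans extended by domestic banks to foreign borrowers 364.57, foreign purchases of equities on the domestic stock exchange 319.81.)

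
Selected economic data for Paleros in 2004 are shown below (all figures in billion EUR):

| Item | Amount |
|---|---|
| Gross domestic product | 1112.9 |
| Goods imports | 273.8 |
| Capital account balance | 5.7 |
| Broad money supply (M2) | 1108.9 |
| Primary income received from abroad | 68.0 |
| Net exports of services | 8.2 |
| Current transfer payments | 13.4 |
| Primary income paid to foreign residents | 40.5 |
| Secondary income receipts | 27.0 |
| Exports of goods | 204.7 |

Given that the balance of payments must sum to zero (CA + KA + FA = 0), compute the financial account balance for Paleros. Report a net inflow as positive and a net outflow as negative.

14.1

Goods balance = 204.7 - 273.8 = -69.1
Services balance = 8.2
Trade balance (goods + services) = -69.1 + 8.2 = -60.9
Net primary income = 68.0 - 40.5 = 27.5
Net secondary income = 27.0 - 13.4 = 13.6
Current account = -60.9 + 27.5 + 13.6 = -19.8
Financial account = -(-19.8 + 5.7) = 14.1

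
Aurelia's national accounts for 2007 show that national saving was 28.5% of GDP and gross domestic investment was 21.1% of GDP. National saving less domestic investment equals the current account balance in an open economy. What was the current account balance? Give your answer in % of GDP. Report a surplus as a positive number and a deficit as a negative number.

7.4

CA = S - I = 28.5 - 21.1 = 7.4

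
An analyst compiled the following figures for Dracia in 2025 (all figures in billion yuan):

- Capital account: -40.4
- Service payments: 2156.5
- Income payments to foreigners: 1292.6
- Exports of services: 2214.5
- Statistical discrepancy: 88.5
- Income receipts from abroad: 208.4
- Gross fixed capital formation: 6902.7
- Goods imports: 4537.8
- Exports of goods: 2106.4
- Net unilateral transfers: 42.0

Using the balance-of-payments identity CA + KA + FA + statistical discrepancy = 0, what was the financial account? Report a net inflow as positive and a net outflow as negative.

3367.5

Goods balance = 2106.4 - 4537.8 = -2431.4
Services balance = 2214.5 - 2156.5 = 58.0
Trade balance (goods + services) = -2431.4 + 58.0 = -2373.4
Net primary income = 208.4 - 1292.6 = -1084.2
Net secondary income = 42.0
Current account = -2373.4 + (-1084.2) + 42.0 = -3415.6
Financial account = -(-3415.6 + (-40.4) + 88.5) = 3367.5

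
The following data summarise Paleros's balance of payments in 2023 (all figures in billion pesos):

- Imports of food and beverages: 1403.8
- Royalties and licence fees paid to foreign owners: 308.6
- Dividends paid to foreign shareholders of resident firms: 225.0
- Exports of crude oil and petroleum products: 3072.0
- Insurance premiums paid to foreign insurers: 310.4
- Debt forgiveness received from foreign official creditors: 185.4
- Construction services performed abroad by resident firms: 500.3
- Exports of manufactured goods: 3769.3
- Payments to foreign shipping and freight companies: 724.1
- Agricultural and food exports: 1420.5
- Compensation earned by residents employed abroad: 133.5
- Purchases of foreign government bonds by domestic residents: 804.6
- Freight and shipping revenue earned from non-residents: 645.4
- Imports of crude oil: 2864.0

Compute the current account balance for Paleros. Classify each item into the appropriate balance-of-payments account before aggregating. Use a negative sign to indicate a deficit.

3705.1

Goods: -2864.0 - 1403.8 + 3072.0 + 3769.3 + 1420.5 = 3994.0
Services: -308.6 + 500.3 - 310.4 - 724.1 + 645.4 = -197.4
Primary income: -225.0 + 133.5 = -91.5
Current account = 3994.0 + (-197.4) + (-91.5) = 3705.1
(Excluded from the current account — capital account: debt forgiveness received from foreign official creditors 185.4; financial account: purchases of foreign government bonds by domestic residents 804.6.)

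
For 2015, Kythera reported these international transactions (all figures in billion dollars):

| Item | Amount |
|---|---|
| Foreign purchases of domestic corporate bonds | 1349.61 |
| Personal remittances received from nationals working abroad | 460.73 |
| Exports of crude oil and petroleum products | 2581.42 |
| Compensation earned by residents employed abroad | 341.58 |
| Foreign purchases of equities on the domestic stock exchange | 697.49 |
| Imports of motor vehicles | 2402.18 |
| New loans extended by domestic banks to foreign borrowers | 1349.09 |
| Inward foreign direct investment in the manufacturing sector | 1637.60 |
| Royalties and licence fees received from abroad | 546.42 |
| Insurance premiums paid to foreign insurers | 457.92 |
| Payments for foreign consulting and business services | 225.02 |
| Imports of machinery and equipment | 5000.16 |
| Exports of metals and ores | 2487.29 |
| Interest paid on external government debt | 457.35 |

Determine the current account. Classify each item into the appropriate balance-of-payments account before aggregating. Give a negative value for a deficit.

-2125.19

Goods: -2402.18 - 5000.16 + 2581.42 + 2487.29 = -2333.63
Services: -457.92 + 546.42 - 225.02 = -136.52
Primary income: 341.58 - 457.35 = -115.77
Secondary income: 460.73
Current account = (-2333.63) + (-136.52) + (-115.77) + 460.73 = -2125.19
(Excluded from the current account — financial account: foreign purchases of domestic corporate bonds 1349.61, foreign purchases of equities on the domestic stock exchange 697.49, new loans extended by domestic banks to foreign borrowers 1349.09, inward foreign direct investment in the manufacturing sector 1637.60.)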